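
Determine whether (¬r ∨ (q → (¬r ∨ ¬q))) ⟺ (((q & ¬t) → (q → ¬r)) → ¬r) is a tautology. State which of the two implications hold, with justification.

(⟹) This fails. Under r = T, t = F, q = F, the left side is true but the right side is false.

(⟸) This fails. Under r = T, t = F, q = T, the left side is false but the right side is true.

(⇒) fails and (⇐) fails.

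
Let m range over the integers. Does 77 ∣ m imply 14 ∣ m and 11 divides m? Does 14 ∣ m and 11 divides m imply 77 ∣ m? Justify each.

(→) This fails: take m = 77. Certainly 77 ∣ 77, but 14 ∤ 77.

(←) Suppose 14 ∣ m and 11 ∣ m. Any common multiple of 14 and 11 is a multiple of their lcm; here gcd(14, 11) = 1, so lcm(14, 11) = 14·11 = 154, so 154 ∣ m. Since 77 ∣ 154, it follows that 77 ∣ m.

Only the reverse direction holds.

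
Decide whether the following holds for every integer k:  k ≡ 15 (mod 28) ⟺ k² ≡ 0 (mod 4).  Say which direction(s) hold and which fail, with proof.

(⇒) fails and (⇐) fails.

(→) This fails: take k = 15. Then 15 ≡ 15 (mod 28), but 15² = 225 ≡ 1 (mod 4), not 0.

(←) This fails: take k = 0. Then 0² = 0 ≡ 0 (mod 4), yet 0 ≡ 0 (mod 28), not 15.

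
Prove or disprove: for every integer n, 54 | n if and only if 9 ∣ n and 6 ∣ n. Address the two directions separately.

(⇒) If 54 ∣ n, write n = 54q. Since 54 = 6·9, n = 9·(6q), so 9 ∣ n; and since 54 = 9·6, n = 6·(9q), so 6 ∣ n.

(⇐) This fails: take n = 18. Both 9 ∣ 18 and 6 ∣ 18, yet 18 is not a multiple of 54 (since 18 = 0·54 + 18), so 54 ∤ 18.

Only the forward direction holds.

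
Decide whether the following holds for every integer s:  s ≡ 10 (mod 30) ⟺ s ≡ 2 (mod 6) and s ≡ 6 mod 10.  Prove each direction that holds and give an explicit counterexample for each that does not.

(⇒) fails and (⇐) fails.

(→) This fails: s = 10 gives 10 ≡ 10 (mod 30) but 10 ≡ 4 (mod 6), so the conjunction on the right does not hold.

(←) This fails: s = 26 satisfies both congruences on the right (26 ≡ 2 mod 6 and 26 ≡ 6 mod 10) yet 26 ≡ 26 (mod 30), not 10.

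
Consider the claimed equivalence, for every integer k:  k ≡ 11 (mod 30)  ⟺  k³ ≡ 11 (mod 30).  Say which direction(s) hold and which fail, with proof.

(←) Suppose k³ ≡ 11 (mod 30). The only residue r in {0, …, 29} with r³ ≡ 11 (mod 30) is r = 11, so k ≡ 11 (mod 30).

(→) Suppose k ≡ 11 (mod 30). Write k = 30j + 11. Then (30j + 11)³ = 27000j³ + 29700j² + 10890j + 1331 = 30(900j³ + 990j² + 363j + 44) + 11, so k³ ≡ 11 (mod 30).

The biconditional holds.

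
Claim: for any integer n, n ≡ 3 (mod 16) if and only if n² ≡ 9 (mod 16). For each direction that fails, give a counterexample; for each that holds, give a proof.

(→) Suppose n ≡ 3 (mod 16). Write n = 16j + 3. Then (16j + 3)² = 256j² + 96j + 9 = 16(16j² + 6j) + 9, so n² ≡ 9 (mod 16).

(←) This fails: take n = 5. Then 5² = 25 ≡ 9 (mod 16), yet 5 ≡ 5 (mod 16), not 3.

Not equivalent: only (⇒) holds.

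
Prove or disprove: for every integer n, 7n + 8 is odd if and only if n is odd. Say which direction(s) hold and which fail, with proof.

Equivalent; both directions hold.

[⇐] Suppose n is odd; write n = 2j + 1. Then 7n + 8 = 7·(2j + 1) + 8 = 2·7j + 15, which is odd.

[⇒] Suppose 7n + 8 is odd. Since 7 is odd, 7n and n have the same parity, so 7n + 8 ≡ n + 8 (mod 2). As 8 is even, 7n + 8 is odd exactly when n is odd. Thus n is odd.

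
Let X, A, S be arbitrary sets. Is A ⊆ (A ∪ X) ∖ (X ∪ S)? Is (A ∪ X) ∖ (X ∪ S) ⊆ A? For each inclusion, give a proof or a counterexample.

(⟹) This inclusion fails. Take X = {1}, A = {1}, S = ∅; then 1 ∈ A but 1 ∉ (A ∪ X) ∖ (X ∪ S).

(⟸) Let x ∈ (A ∪ X) ∖ (X ∪ S). Then x ∈ A and x ∉ X, S, from which x ∈ A.

(⊆) fails; (⊇) holds.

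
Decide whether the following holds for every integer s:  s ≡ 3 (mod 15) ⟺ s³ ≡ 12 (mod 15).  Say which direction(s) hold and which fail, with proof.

(→) Suppose s ≡ 3 (mod 15). Write s = 15j + 3. Then (15j + 3)³ = 3375j³ + 2025j² + 405j + 27 = 15(225j³ + 135j² + 27j + 1) + 12, so s³ ≡ 12 (mod 15).

(←) Conversely, suppose s³ ≡ 12 (mod 15). The only residue r in {0, …, 14} with r³ ≡ 12 (mod 15) is r = 3, so s ≡ 3 (mod 15).

Equivalent; both directions hold.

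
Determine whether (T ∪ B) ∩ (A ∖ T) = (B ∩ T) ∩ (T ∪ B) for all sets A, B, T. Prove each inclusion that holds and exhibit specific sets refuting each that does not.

(⊆) This inclusion fails. Take A = {1}, B = {1}, T = ∅; then 1 ∈ (T ∪ B) ∩ (A ∖ T) but 1 ∉ (B ∩ T) ∩ (T ∪ B).

(⊇) This inclusion fails. Take A = ∅, B = {1}, T = {1}; then 1 ∈ (B ∩ T) ∩ (T ∪ B) but 1 ∉ (T ∪ B) ∩ (A ∖ T).

(⊆) fails and (⊇) fails.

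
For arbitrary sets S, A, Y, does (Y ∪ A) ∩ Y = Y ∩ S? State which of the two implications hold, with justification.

Only the reverse inclusion holds.

(⟹) This inclusion fails. Take S = ∅, A = ∅, Y = {1}; then 1 ∈ (Y ∪ A) ∩ Y but 1 ∉ Y ∩ S.

(⟸) Let x ∈ Y ∩ S. Then either x ∈ S ∩ Y and x ∉ A; or x ∈ S ∩ A ∩ Y. In each case x ∈ (Y ∪ A) ∩ Y, so Y ∩ S ⊆ (Y ∪ A) ∩ Y.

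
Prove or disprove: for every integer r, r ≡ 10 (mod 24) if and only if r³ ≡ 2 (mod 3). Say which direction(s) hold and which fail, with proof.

Both directions fail.

(→) This fails: take r = 10. Then 10 ≡ 10 (mod 24), but 10³ = 1000 ≡ 1 (mod 3), not 2.

(←) This fails: take r = 2. Then 2³ = 8 ≡ 2 (mod 3), yet 2 ≡ 2 (mod 24), not 10.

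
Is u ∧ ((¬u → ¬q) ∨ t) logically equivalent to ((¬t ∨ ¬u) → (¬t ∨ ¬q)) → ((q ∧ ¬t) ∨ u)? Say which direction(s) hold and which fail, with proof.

Only the forward implication holds.

(⇒) Assume the antecedent. If u is true, the consequent reduces to true regardless of the other variables. If u is false, the antecedent cannot hold. Either way the consequent holds.

(⇐) This fails. Under u = F, t = F, q = T, the left side is false but the right side is true.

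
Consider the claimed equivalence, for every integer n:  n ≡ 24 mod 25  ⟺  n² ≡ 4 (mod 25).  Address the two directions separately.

Neither direction holds.

Forward direction. This fails: take n = 24. Then 24 ≡ 24 (mod 25), but 24² = 576 ≡ 1 (mod 25), not 4.

Converse. This fails: take n = 2. Then 2² = 4 ≡ 4 (mod 25), yet 2 ≡ 2 (mod 25), not 24.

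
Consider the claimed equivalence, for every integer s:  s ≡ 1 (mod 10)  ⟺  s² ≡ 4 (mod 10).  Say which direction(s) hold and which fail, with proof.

Both directions fail.

Forward direction. This fails: take s = 1. Then 1 ≡ 1 (mod 10), but 1² = 1 ≡ 1 (mod 10), not 4.

Converse. This fails: take s = 2. Then 2² = 4 ≡ 4 (mod 10), yet 2 ≡ 2 (mod 10), not 1.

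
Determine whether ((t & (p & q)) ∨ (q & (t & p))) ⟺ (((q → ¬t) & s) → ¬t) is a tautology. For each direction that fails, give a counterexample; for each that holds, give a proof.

Only the forward direction holds.

[⇒] Assume the antecedent. If p is true, the antecedent forces (p = T, s = F, q = T, t = T) or (p = T, s = T, q = T, t = T), and ((q → ¬t) & s) → ¬t holds there. If p is false, the antecedent cannot hold. Either way ((q → ¬t) & s) → ¬t holds.

[⇐] This fails. Under p = F, s = F, q = F, t = F, the left side is false but the right side is true.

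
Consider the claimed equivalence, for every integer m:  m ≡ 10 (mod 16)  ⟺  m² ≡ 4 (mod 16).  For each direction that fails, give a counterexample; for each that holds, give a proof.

(⟸) This fails: take m = 2. Then 2² = 4 ≡ 4 (mod 16), yet 2 ≡ 2 (mod 16), not 10.

(⟹) Suppose m ≡ 10 (mod 16). Write m = 16j + 10. Then (16j + 10)² = 256j² + 320j + 100 = 16(16j² + 20j + 6) + 4, so m² ≡ 4 (mod 16).

(⇒) holds; (⇐) fails.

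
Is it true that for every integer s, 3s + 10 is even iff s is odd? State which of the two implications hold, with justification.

Neither implication holds.

(⟹) This fails: s = 0 gives 3s + 10 = 10, which is even, but 0 is even, not odd.

(⟸) This also fails: s = 3 is odd, but 3s + 10 = 19 is odd, not even.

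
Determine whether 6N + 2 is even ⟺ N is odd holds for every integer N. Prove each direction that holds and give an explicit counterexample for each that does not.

[⇒] This fails: take N = 0. Then 6N + 2 = 2, which is even, yet N = 0 is even, not odd.

[⇐] Suppose N is odd. Since 6 is even, 6N is even for every N, so 6N + 2 has the same parity as 2, which is even. Hence 6N + 2 is even.

Only the reverse direction holds.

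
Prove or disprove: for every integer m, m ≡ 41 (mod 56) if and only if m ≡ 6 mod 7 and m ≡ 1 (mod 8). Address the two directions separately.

Equivalent; both directions hold.

Forward direction. Suppose m ≡ 41 (mod 56); write m = 56j + 41. Since 7 ∣ 56, reducing mod 7 gives m ≡ 41 ≡ 6 (mod 7); since 8 ∣ 56, reducing mod 8 gives m ≡ 41 ≡ 1 (mod 8).

Converse. If m ≡ 6 (mod 7) and m ≡ 1 (mod 8), then by the Chinese remainder theorem m ≡ 41 (mod 56). This is exactly m ≡ 41 (mod 56).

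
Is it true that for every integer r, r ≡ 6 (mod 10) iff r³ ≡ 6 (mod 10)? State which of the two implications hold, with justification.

Forward direction. Suppose r ≡ 6 (mod 10). Write r = 10j + 6. Then (10j + 6)³ = 1000j³ + 1800j² + 1080j + 216 = 10(100j³ + 180j² + 108j + 21) + 6, so r³ ≡ 6 (mod 10).

Converse. Suppose r³ ≡ 6 (mod 10). The only residue r in {0, …, 9} with r³ ≡ 6 (mod 10) is r = 6, so r ≡ 6 (mod 10).

The biconditional holds.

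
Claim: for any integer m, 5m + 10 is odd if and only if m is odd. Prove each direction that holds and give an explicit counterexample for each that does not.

Both implications hold.

(⇒) Suppose 5m + 10 is odd. Since 5 is odd, 5m and m have the same parity, so 5m + 10 ≡ m + 10 (mod 2). As 10 is even, 5m + 10 is odd exactly when m is odd. Thus m is odd.

(⇐) Conversely, suppose m is odd; write m = 2j + 1. Then 5m + 10 = 5·(2j + 1) + 10 = 2·5j + 15, which is odd.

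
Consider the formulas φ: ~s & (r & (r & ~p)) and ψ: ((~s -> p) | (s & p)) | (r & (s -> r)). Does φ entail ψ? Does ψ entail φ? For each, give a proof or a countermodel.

(⇒) Assume the antecedent. If r is true, the consequent reduces to true regardless of the other variables. If r is false, the antecedent cannot hold. Either way the consequent holds.

(⇐) This fails. Under r = F, p = T, s = F, the left side is false but the right side is true.

The forward direction holds; the converse fails.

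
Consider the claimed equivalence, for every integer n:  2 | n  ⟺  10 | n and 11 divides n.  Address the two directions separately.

[⇒] This fails: take n = 2. Certainly 2 ∣ 2, but 10 ∤ 2.

[⇐] Suppose 10 ∣ n and 11 ∣ n. Any common multiple of 10 and 11 is a multiple of their lcm; here gcd(10, 11) = 1, so lcm(10, 11) = 10·11 = 110, so 110 ∣ n. Since 2 ∣ 110, it follows that 2 ∣ n.

The forward direction fails; the converse holds.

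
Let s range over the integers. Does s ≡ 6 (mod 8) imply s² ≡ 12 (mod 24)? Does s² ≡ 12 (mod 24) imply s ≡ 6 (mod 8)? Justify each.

[⇒] This fails: take s = 14. Then 14 ≡ 6 (mod 8), but 14² = 196 ≡ 4 (mod 24), not 12.

[⇐] This fails: take s = 18. Then 18² = 324 ≡ 12 (mod 24), yet 18 ≡ 2 (mod 8), not 6.

Both directions fail.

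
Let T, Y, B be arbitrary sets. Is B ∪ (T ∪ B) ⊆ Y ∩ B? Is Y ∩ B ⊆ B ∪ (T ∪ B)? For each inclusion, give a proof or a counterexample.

(⟹) This inclusion fails. Take T = {1}, Y = ∅, B = ∅; then 1 ∈ B ∪ (T ∪ B) but 1 ∉ Y ∩ B.

(⟸) Let x ∈ Y ∩ B. Then either x ∈ Y ∩ B and x ∉ T; or x ∈ T ∩ Y ∩ B. In each case x ∈ B ∪ (T ∪ B), so Y ∩ B ⊆ B ∪ (T ∪ B).

Only the reverse inclusion holds.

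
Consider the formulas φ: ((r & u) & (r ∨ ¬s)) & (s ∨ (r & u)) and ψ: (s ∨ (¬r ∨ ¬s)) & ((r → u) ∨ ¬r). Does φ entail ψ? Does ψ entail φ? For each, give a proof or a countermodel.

Forward direction. Assume the antecedent. If u is true, the consequent reduces to true regardless of the other variables. If u is false, the antecedent cannot hold. Either way the consequent holds.

Converse. This fails. Under u = F, r = F, s = F, the left side is false but the right side is true.

The forward direction holds; the converse fails.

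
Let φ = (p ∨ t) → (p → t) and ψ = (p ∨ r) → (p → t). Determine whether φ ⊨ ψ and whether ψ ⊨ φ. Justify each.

(→) Assume the antecedent. If p is true, the antecedent forces (p = T, r = F, t = T) or (p = T, r = T, t = T), and (p ∨ r) → (p → t) holds there. If p is false, (p ∨ r) → (p → t) reduces to true regardless of the other variables. Either way (p ∨ r) → (p → t) holds.

(←) Assume the antecedent. If p is true, the antecedent forces (p = T, r = F, t = T) or (p = T, r = T, t = T), and (p ∨ t) → (p → t) holds there. If p is false, (p ∨ t) → (p → t) reduces to true regardless of the other variables. Either way (p ∨ t) → (p → t) holds.

Equivalent; both directions hold.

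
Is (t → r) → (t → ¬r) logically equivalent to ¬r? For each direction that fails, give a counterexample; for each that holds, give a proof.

[⇒] This fails. Under t = F, r = T, the left side is true but the right side is false.

[⇐] Assume the antecedent. If t is true, the antecedent forces (t = T, r = F), and (t → r) → (t → ¬r) holds there. If t is false, (t → r) → (t → ¬r) reduces to true regardless of the other variables. Either way (t → r) → (t → ¬r) holds.

Only the reverse direction holds.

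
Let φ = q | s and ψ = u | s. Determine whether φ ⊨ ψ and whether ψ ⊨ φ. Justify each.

Both directions fail.

(→) This fails. Under u = F, s = F, q = T, the left side is true but the right side is false.

(←) This fails. Under u = T, s = F, q = F, the left side is false but the right side is true.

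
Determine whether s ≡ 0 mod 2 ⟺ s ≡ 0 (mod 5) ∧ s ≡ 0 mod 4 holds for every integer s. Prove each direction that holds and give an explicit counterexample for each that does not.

(⟹) This fails: s = 2 gives 2 ≡ 0 (mod 2) but 2 ≡ 2 (mod 5), so the conjunction on the right does not hold.

(⟸) Conversely, if s ≡ 0 (mod 5) and s ≡ 0 (mod 4), then by the Chinese remainder theorem s ≡ 0 (mod 20). Since 0 ≡ 0 (mod 2) and 2 ∣ 20, we get s ≡ 0 (mod 2).

The forward direction fails; the converse holds.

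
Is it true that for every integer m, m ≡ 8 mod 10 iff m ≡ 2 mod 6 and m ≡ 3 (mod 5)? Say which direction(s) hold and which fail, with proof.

The forward direction fails; the converse holds.

(⇒) This fails: m = 18 gives 18 ≡ 8 (mod 10) but 18 ≡ 0 (mod 6), so the conjunction on the right does not hold.

(⇐) Conversely, if m ≡ 2 (mod 6) and m ≡ 3 (mod 5), then by the Chinese remainder theorem m ≡ 8 (mod 30). Since 8 ≡ 8 (mod 10) and 10 ∣ 30, we get m ≡ 8 (mod 10).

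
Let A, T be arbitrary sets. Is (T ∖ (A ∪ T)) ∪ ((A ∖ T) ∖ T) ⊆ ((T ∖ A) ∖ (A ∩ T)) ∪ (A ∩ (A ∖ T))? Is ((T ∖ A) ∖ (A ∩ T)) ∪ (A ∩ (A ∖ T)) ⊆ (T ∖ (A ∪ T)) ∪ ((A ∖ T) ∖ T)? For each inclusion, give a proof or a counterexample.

Only the forward inclusion holds.

(⟹) Let x ∈ (T ∖ (A ∪ T)) ∪ ((A ∖ T) ∖ T). Then x ∈ A and x ∉ T, from which x ∈ ((T ∖ A) ∖ (A ∩ T)) ∪ (A ∩ (A ∖ T)).

(⟸) This inclusion fails. Take A = ∅, T = {1}; then 1 ∈ ((T ∖ A) ∖ (A ∩ T)) ∪ (A ∩ (A ∖ T)) but 1 ∉ (T ∖ (A ∪ T)) ∪ ((A ∖ T) ∖ T).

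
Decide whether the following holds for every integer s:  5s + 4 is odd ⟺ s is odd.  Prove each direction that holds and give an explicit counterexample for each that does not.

(⇒) Suppose 5s + 4 is odd. Since 5 is odd, 5s and s have the same parity, so 5s + 4 ≡ s + 4 (mod 2). As 4 is even, 5s + 4 is odd exactly when s is odd. Thus s is odd.

(⇐) Conversely, suppose s is odd; write s = 2j + 1. Then 5s + 4 = 5·(2j + 1) + 4 = 2·5j + 9, which is odd.

Both directions hold; the statement is true.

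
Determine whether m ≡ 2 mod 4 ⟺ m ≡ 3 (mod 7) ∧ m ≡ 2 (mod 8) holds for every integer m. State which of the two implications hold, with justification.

Forward direction. This fails: m = 2 gives 2 ≡ 2 (mod 4) but 2 ≡ 2 (mod 7), so the conjunction on the right does not hold.

Converse. If m ≡ 3 (mod 7) and m ≡ 2 (mod 8), then by the Chinese remainder theorem m ≡ 10 (mod 56). Since 10 ≡ 2 (mod 4) and 4 ∣ 56, we get m ≡ 2 (mod 4).

Only the converse holds.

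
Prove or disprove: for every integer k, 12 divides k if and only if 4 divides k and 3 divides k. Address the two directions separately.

Equivalent; both directions hold.

Converse. Suppose 4 ∣ k and 3 ∣ k. Any common multiple of 4 and 3 is a multiple of their lcm; here gcd(4, 3) = 1, so lcm(4, 3) = 4·3 = 12, so 12 ∣ k.

Forward direction. If 12 ∣ k, write k = 12q. Since 12 = 3·4, k = 4·(3q), so 4 ∣ k; and since 12 = 4·3, k = 3·(4q), so 3 ∣ k.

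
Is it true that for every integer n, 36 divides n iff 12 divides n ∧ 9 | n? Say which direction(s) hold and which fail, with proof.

Both directions hold; the statement is true.

(→) If 36 ∣ n, write n = 36q. Since 36 = 3·12, n = 12·(3q), so 12 ∣ n; and since 36 = 4·9, n = 9·(4q), so 9 ∣ n.

(←) Suppose 12 ∣ n and 9 ∣ n. Any common multiple of 12 and 9 is a multiple of their lcm; here lcm(12, 9) = 12·9/gcd(12, 9) = 108/3 = 36, so 36 ∣ n.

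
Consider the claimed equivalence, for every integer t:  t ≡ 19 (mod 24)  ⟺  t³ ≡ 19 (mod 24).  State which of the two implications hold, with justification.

(⇒) Suppose t ≡ 19 (mod 24). Write t = 24j + 19. Then (24j + 19)³ = 13824j³ + 32832j² + 25992j + 6859 = 24(576j³ + 1368j² + 1083j + 285) + 19, so t³ ≡ 19 (mod 24).

(⇐) Conversely, suppose t³ ≡ 19 (mod 24). The only residue r in {0, …, 23} with r³ ≡ 19 (mod 24) is r = 19, so t ≡ 19 (mod 24).

The biconditional holds.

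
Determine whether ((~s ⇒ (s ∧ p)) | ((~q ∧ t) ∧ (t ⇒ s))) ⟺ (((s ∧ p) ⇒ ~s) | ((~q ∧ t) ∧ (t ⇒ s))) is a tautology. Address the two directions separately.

(→) This fails. Under q = F, t = F, p = T, s = T, the left side is true but the right side is false.

(←) This fails. Under q = F, t = F, p = F, s = F, the left side is false but the right side is true.

Neither implication holds.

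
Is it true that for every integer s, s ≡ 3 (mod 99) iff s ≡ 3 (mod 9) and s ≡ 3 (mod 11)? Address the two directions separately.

Both directions hold; the statement is true.

(⟹) Suppose s ≡ 3 (mod 99); write s = 99j + 3. Since 9 ∣ 99, reducing mod 9 gives s ≡ 3 (mod 9); since 11 ∣ 99, reducing mod 11 gives s ≡ 3 (mod 11).

(⟸) Conversely, if s ≡ 3 (mod 9) and s ≡ 3 (mod 11), then by the Chinese remainder theorem s ≡ 3 (mod 99). This is exactly s ≡ 3 (mod 99).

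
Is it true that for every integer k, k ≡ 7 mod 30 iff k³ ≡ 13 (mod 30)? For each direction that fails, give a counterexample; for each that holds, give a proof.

Equivalent; both directions hold.

Forward direction. Suppose k ≡ 7 mod 30. Write k = 30j + 7. Then (30j + 7)³ = 27000j³ + 18900j² + 4410j + 343 = 30(900j³ + 630j² + 147j + 11) + 13, so k³ ≡ 13 (mod 30).

Converse. Suppose k³ ≡ 13 (mod 30). The only residue r in {0, …, 29} with r³ ≡ 13 (mod 30) is r = 7, so k ≡ 7 (mod 30).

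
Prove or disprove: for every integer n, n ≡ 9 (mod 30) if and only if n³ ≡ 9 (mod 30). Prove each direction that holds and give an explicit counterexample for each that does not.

Both directions hold; the statement is true.

(←) Suppose n³ ≡ 9 (mod 30). The only residue r in {0, …, 29} with r³ ≡ 9 (mod 30) is r = 9, so n ≡ 9 (mod 30).

(→) Suppose n ≡ 9 (mod 30). Write n = 30j + 9. Then (30j + 9)³ = 27000j³ + 24300j² + 7290j + 729 = 30(900j³ + 810j² + 243j + 24) + 9, so n³ ≡ 9 (mod 30).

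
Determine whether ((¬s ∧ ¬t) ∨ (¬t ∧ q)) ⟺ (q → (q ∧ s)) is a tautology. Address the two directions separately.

Both directions fail.

(→) This fails. Under s = F, q = T, t = F, the left side is true but the right side is false.

(←) This fails. Under s = T, q = F, t = F, the left side is false but the right side is true.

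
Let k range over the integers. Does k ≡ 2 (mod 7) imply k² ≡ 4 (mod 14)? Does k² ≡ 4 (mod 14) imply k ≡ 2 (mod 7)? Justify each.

[⇒] This fails: take k = 9. Then 9 ≡ 2 (mod 7), but 9² = 81 ≡ 11 (mod 14), not 4.

[⇐] This fails: take k = 12. Then 12² = 144 ≡ 4 (mod 14), yet 12 ≡ 5 (mod 7), not 2.

Neither implication holds.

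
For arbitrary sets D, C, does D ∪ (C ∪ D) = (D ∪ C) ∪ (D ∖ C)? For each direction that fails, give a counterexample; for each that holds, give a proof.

The two sets are equal.

Reverse inclusion. Let x ∈ (D ∪ C) ∪ (D ∖ C). Then either x ∈ D and x ∉ C; or x ∈ C and x ∉ D; or x ∈ D ∩ C. In each case x ∈ D ∪ (C ∪ D), so (D ∪ C) ∪ (D ∖ C) ⊆ D ∪ (C ∪ D).

Forward inclusion. Let x ∈ D ∪ (C ∪ D). Then either x ∈ D and x ∉ C; or x ∈ C and x ∉ D; or x ∈ D ∩ C. In each case x ∈ (D ∪ C) ∪ (D ∖ C), so D ∪ (C ∪ D) ⊆ (D ∪ C) ∪ (D ∖ C).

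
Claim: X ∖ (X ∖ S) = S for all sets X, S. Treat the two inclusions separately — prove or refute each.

(⊆) Let x ∈ X ∖ (X ∖ S). Then x ∈ X ∩ S, from which x ∈ S.

(⊇) This inclusion fails. Take X = ∅, S = {1}; then 1 ∈ S but 1 ∉ X ∖ (X ∖ S).

(⊆) holds; (⊇) fails.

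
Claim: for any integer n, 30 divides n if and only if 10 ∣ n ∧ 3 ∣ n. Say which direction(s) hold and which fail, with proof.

Both directions hold; the statement is true.

(→) If 30 ∣ n, write n = 30q. Since 30 = 3·10, n = 10·(3q), so 10 ∣ n; and since 30 = 10·3, n = 3·(10q), so 3 ∣ n.

(←) Suppose 10 ∣ n and 3 ∣ n. Any common multiple of 10 and 3 is a multiple of their lcm; here gcd(10, 3) = 1, so lcm(10, 3) = 10·3 = 30, so 30 ∣ n.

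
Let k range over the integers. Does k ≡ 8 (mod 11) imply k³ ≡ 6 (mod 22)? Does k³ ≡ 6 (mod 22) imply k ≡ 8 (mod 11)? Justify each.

Only the converse holds.

(→) This fails: take k = 19. Then 19 ≡ 8 (mod 11), but 19³ = 6859 ≡ 17 (mod 22), not 6.

(←) Conversely, the residues r modulo 22 with r³ ≡ 6 (mod 22) are exactly {8}, and each is ≡ 8 (mod 11).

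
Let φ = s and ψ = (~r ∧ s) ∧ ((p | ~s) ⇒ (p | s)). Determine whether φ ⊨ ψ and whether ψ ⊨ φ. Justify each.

[⇒] This fails. Under p = F, s = T, r = T, the left side is true but the right side is false.

[⇐] Assume the antecedent. If p is true, the antecedent forces (p = T, s = T, r = F), and s holds there. If p is false, the antecedent forces (p = F, s = T, r = F), and s holds there. Either way s holds.

Only the reverse direction holds.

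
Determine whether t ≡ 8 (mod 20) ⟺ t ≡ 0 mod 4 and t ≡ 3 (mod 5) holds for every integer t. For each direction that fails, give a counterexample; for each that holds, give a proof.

Both directions hold.

[⇒] Suppose t ≡ 8 (mod 20); write t = 20j + 8. Since 4 ∣ 20, reducing mod 4 gives t ≡ 8 ≡ 0 (mod 4); since 5 ∣ 20, reducing mod 5 gives t ≡ 8 ≡ 3 (mod 5).

[⇐] Conversely, if t ≡ 0 (mod 4) and t ≡ 3 (mod 5), then by the Chinese remainder theorem t ≡ 8 (mod 20). This is exactly t ≡ 8 (mod 20).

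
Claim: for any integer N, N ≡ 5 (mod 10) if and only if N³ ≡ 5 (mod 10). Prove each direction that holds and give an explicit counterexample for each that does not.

Equivalent; both directions hold.

(⇒) Suppose N ≡ 5 (mod 10). Write N = 10j + 5. Then (10j + 5)³ = 1000j³ + 1500j² + 750j + 125 = 10(100j³ + 150j² + 75j + 12) + 5, so N³ ≡ 5 (mod 10).

(⇐) For the converse, argue contrapositively. If N ≢ 5 (mod 10), then N is congruent to one of 0, 1, 2, 3, 4, 6, 7, 8, 9 modulo 10, and these give N³ ≡ 0, 1, 8, 7, 4, 6, 3, 2, 9 respectively — never 5.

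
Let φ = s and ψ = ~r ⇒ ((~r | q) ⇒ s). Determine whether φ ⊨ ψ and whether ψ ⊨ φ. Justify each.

(⇐) This fails. Under s = F, q = F, r = T, the left side is false but the right side is true.

(⇒) Assume the antecedent. If s is true, ~r ⇒ ((~r | q) ⇒ s) reduces to true regardless of the other variables. If s is false, the antecedent cannot hold. Either way ~r ⇒ ((~r | q) ⇒ s) holds.

Only the forward direction holds.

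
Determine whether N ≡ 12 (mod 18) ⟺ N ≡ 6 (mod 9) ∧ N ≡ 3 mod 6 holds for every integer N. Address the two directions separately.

(⟹) This fails: N = 12 gives 12 ≡ 12 (mod 18) but 12 ≡ 3 (mod 9), so the conjunction on the right does not hold.

(⟸) This fails: N = 15 satisfies both congruences on the right (15 ≡ 6 mod 9 and 15 ≡ 3 mod 6) yet 15 ≡ 15 (mod 18), not 12.

Neither implication holds.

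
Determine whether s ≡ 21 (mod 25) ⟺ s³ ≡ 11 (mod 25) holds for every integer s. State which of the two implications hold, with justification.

Both implications hold.

(⟹) Suppose s ≡ 21 (mod 25). Write s = 25j + 21. Then (25j + 21)³ = 15625j³ + 39375j² + 33075j + 9261 = 25(625j³ + 1575j² + 1323j + 370) + 11, so s³ ≡ 11 (mod 25).

(⟸) Conversely, suppose s³ ≡ 11 (mod 25). The only residue r in {0, …, 24} with r³ ≡ 11 (mod 25) is r = 21, so s ≡ 21 (mod 25).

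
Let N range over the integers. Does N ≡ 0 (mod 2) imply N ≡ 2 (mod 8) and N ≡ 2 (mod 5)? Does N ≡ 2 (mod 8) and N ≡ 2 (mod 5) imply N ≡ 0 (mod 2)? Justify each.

(⇒) This fails: N = 0 gives 0 ≡ 0 (mod 2) but 0 ≡ 0 (mod 8), so the conjunction on the right does not hold.

(⇐) Conversely, if N ≡ 2 (mod 8) and N ≡ 2 (mod 5), then by the Chinese remainder theorem N ≡ 2 (mod 40). Since 2 ≡ 0 (mod 2) and 2 ∣ 40, we get N ≡ 0 (mod 2).

(⇒) fails; (⇐) holds.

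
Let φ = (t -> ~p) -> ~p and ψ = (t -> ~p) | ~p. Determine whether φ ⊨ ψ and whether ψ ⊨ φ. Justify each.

(⇒) This fails. Under t = T, p = T, the left side is true but the right side is false.

(⇐) This fails. Under t = F, p = T, the left side is false but the right side is true.

Neither implication holds.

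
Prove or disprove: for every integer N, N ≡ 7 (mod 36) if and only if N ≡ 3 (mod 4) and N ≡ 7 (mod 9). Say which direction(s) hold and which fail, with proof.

Both directions hold; the statement is true.

(⟹) Suppose N ≡ 7 (mod 36); write N = 36j + 7. Since 4 ∣ 36, reducing mod 4 gives N ≡ 7 ≡ 3 (mod 4); since 9 ∣ 36, reducing mod 9 gives N ≡ 7 (mod 9).

(⟸) Conversely, if N ≡ 3 (mod 4) and N ≡ 7 (mod 9), then by the Chinese remainder theorem N ≡ 7 (mod 36). This is exactly N ≡ 7 (mod 36).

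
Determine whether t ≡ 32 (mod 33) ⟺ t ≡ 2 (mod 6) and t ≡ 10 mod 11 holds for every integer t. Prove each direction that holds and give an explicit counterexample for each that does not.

(⇒) fails; (⇐) holds.

(⇒) This fails: t = 65 gives 65 ≡ 32 (mod 33) but 65 ≡ 5 (mod 6), so the conjunction on the right does not hold.

(⇐) Conversely, if t ≡ 2 (mod 6) and t ≡ 10 (mod 11), then by the Chinese remainder theorem t ≡ 32 (mod 66). Since 32 ≡ 32 (mod 33) and 33 ∣ 66, we get t ≡ 32 (mod 33).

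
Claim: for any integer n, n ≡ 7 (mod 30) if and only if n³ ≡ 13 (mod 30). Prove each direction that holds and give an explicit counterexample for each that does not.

Both implications hold.

(⇒) Suppose n ≡ 7 (mod 30). Write n = 30j + 7. Then (30j + 7)³ = 27000j³ + 18900j² + 4410j + 343 = 30(900j³ + 630j² + 147j + 11) + 13, so n³ ≡ 13 (mod 30).

(⇐) Conversely, suppose n³ ≡ 13 (mod 30). The only residue r in {0, …, 29} with r³ ≡ 13 (mod 30) is r = 7, so n ≡ 7 (mod 30).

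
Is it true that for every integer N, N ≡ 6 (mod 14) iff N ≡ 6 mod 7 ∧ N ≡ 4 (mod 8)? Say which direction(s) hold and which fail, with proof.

(⇒) This fails: N = 48 gives 48 ≡ 6 (mod 14) but 48 ≡ 0 (mod 8), so the conjunction on the right does not hold.

(⇐) Conversely, if N ≡ 6 (mod 7) and N ≡ 4 (mod 8), then by the Chinese remainder theorem N ≡ 20 (mod 56). Since 20 ≡ 6 (mod 14) and 14 ∣ 56, we get N ≡ 6 (mod 14).

Only the reverse direction holds.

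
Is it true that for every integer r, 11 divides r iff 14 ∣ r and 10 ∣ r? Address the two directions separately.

Both directions fail.

(⇒) This fails: take r = 11. Certainly 11 ∣ 11, but 14 ∤ 11.

(⇐) This fails: take r = 70. Both 14 ∣ 70 and 10 ∣ 70, yet 70 is not a multiple of 11 (since 70 = 6·11 + 4), so 11 ∤ 70.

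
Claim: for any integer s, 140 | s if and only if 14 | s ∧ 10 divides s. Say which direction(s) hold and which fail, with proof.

(⟹) If 140 ∣ s, write s = 140q. Since 140 = 10·14, s = 14·(10q), so 14 ∣ s; and since 140 = 14·10, s = 10·(14q), so 10 ∣ s.

(⟸) This fails: take s = 70. Both 14 ∣ 70 and 10 ∣ 70, yet 70 is not a multiple of 140 (since 70 = 0·140 + 70), so 140 ∤ 70.

Not equivalent: only (⇒) holds.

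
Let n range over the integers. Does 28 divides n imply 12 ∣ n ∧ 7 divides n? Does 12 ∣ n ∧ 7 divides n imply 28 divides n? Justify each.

(⟹) This fails: take n = 28. Certainly 28 ∣ 28, but 12 ∤ 28.

(⟸) Suppose 12 ∣ n and 7 ∣ n. Any common multiple of 12 and 7 is a multiple of their lcm; here gcd(12, 7) = 1, so lcm(12, 7) = 12·7 = 84, so 84 ∣ n. Since 28 ∣ 84, it follows that 28 ∣ n.

The forward direction fails; the converse holds.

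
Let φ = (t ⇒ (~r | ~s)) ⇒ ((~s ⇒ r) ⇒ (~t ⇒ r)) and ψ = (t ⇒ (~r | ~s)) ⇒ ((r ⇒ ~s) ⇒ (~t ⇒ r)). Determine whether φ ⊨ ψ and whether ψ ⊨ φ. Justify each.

Not equivalent: only (⇐) holds.

[⇒] This fails. Under t = F, s = F, r = F, the left side is true but the right side is false.

[⇐] Assume the antecedent. If t is true, the consequent reduces to true regardless of the other variables. If t is false, the antecedent forces (t = F, s = F, r = T) or (t = F, s = T, r = T), and the consequent holds there. Either way the consequent holds.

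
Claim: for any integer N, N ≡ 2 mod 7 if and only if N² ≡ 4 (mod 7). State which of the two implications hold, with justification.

[⇒] Suppose N ≡ 2 mod 7. Write N = 7j + 2. Then (7j + 2)² = 49j² + 28j + 4 = 7(7j² + 4j) + 4, so N² ≡ 4 (mod 7).

[⇐] This fails: take N = 5. Then 5² = 25 ≡ 4 (mod 7), yet 5 ≡ 5 (mod 7), not 2.

The forward direction holds; the converse fails.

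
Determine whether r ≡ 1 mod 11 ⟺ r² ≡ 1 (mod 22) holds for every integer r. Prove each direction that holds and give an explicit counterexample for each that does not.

Both directions fail.

(→) This fails: take r = 12. Then 12 ≡ 1 (mod 11), but 12² = 144 ≡ 12 (mod 22), not 1.

(←) This fails: take r = 21. Then 21² = 441 ≡ 1 (mod 22), yet 21 ≡ 10 (mod 11), not 1.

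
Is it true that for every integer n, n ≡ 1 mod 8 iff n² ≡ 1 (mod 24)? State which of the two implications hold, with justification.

Neither direction holds.

(→) This fails: take n = 9. Then 9 ≡ 1 (mod 8), but 9² = 81 ≡ 9 (mod 24), not 1.

(←) This fails: take n = 5. Then 5² = 25 ≡ 1 (mod 24), yet 5 ≡ 5 (mod 8), not 1.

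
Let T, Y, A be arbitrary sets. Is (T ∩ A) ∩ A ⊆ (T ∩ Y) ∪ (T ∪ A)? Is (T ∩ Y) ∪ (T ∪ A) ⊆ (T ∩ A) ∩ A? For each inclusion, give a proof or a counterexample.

Forward inclusion. Let x ∈ (T ∩ A) ∩ A. Then either x ∈ T ∩ A and x ∉ Y; or x ∈ T ∩ Y ∩ A. In each case x ∈ (T ∩ Y) ∪ (T ∪ A), so (T ∩ A) ∩ A ⊆ (T ∩ Y) ∪ (T ∪ A).

Reverse inclusion. This inclusion fails. Take T = {1}, Y = ∅, A = ∅; then 1 ∈ (T ∩ Y) ∪ (T ∪ A) but 1 ∉ (T ∩ A) ∩ A.

The sets are not equal: only the forward inclusion holds.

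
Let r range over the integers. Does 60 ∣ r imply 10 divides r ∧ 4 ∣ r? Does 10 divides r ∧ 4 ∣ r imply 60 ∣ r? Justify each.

(⇒) If 60 ∣ r, write r = 60q. Since 60 = 6·10, r = 10·(6q), so 10 ∣ r; and since 60 = 15·4, r = 4·(15q), so 4 ∣ r.

(⇐) This fails: take r = 20. Both 10 ∣ 20 and 4 ∣ 20, yet 20 is not a multiple of 60 (since 20 = 0·60 + 20), so 60 ∤ 20.

Only the forward implication holds.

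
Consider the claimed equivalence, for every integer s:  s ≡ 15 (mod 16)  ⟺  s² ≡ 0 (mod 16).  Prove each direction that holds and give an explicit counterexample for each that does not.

Neither implication holds.

(→) This fails: take s = 15. Then 15 ≡ 15 (mod 16), but 15² = 225 ≡ 1 (mod 16), not 0.

(←) This fails: take s = 0. Then 0² = 0 ≡ 0 (mod 16), yet 0 ≡ 0 (mod 16), not 15.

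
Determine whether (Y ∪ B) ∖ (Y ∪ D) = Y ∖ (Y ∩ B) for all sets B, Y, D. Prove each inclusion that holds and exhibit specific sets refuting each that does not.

Neither inclusion holds.

(⟹) This inclusion fails. Take B = {1}, Y = ∅, D = ∅; then 1 ∈ (Y ∪ B) ∖ (Y ∪ D) but 1 ∉ Y ∖ (Y ∩ B).

(⟸) This inclusion fails. Take B = ∅, Y = {1}, D = ∅; then 1 ∈ Y ∖ (Y ∩ B) but 1 ∉ (Y ∪ B) ∖ (Y ∪ D).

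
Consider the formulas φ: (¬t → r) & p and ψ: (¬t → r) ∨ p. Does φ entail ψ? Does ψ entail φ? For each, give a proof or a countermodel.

Not equivalent: only (⇒) holds.

(⇐) This fails. Under p = T, r = F, t = F, the left side is false but the right side is true.

(⇒) Assume the antecedent. If p is true, (¬t → r) ∨ p reduces to true regardless of the other variables. If p is false, the antecedent cannot hold. Either way (¬t → r) ∨ p holds.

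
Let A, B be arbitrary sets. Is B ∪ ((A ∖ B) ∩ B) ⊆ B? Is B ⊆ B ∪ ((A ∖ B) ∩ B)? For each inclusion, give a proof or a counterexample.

The two sets are equal.

(⊇) Let x ∈ B. Then either x ∈ B and x ∉ A; or x ∈ A ∩ B. In each case x ∈ B ∪ ((A ∖ B) ∩ B), so B ⊆ B ∪ ((A ∖ B) ∩ B).

(⊆) Let x ∈ B ∪ ((A ∖ B) ∩ B). Then either x ∈ B and x ∉ A; or x ∈ A ∩ B. In each case x ∈ B, so B ∪ ((A ∖ B) ∩ B) ⊆ B.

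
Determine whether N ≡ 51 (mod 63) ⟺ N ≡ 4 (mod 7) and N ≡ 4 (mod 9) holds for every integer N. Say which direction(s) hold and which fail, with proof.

Forward direction. This fails: N = 51 gives 51 ≡ 51 (mod 63) but 51 ≡ 2 (mod 7), so the conjunction on the right does not hold.

Converse. This fails: N = 4 satisfies both congruences on the right (4 ≡ 4 mod 7 and 4 ≡ 4 mod 9) yet 4 ≡ 4 (mod 63), not 51.

Neither implication holds.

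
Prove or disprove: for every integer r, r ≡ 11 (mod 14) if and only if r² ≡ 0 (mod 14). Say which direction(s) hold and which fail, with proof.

(⇒) fails and (⇐) fails.

(⟹) This fails: take r = 11. Then 11 ≡ 11 (mod 14), but 11² = 121 ≡ 9 (mod 14), not 0.

(⟸) This fails: take r = 0. Then 0² = 0 ≡ 0 (mod 14), yet 0 ≡ 0 (mod 14), not 11.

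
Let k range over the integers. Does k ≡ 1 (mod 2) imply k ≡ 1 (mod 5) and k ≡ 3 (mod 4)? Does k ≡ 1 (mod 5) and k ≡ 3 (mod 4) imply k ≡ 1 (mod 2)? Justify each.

Only the converse holds.

(⟹) This fails: k = 1 gives 1 ≡ 1 (mod 2) but 1 ≡ 1 (mod 4), so the conjunction on the right does not hold.

(⟸) Conversely, if k ≡ 1 (mod 5) and k ≡ 3 (mod 4), then by the Chinese remainder theorem k ≡ 11 (mod 20). Since 11 ≡ 1 (mod 2) and 2 ∣ 20, we get k ≡ 1 (mod 2).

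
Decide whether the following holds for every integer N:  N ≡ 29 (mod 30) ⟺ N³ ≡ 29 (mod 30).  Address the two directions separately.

(⇐) Suppose N³ ≡ 29 (mod 30). The only residue r in {0, …, 29} with r³ ≡ 29 (mod 30) is r = 29, so N ≡ 29 (mod 30).

(⇒) Suppose N ≡ 29 (mod 30). Write N = 30j + 29. Then (30j + 29)³ = 27000j³ + 78300j² + 75690j + 24389 = 30(900j³ + 2610j² + 2523j + 812) + 29, so N³ ≡ 29 (mod 30).

The biconditional holds.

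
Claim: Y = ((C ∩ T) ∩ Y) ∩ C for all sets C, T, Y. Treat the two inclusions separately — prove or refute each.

Forward inclusion. This inclusion fails. Take C = ∅, T = ∅, Y = {1}; then 1 ∈ Y but 1 ∉ ((C ∩ T) ∩ Y) ∩ C.

Reverse inclusion. Let x ∈ ((C ∩ T) ∩ Y) ∩ C. Then x ∈ C ∩ T ∩ Y, from which x ∈ Y.

(⊆) fails; (⊇) holds.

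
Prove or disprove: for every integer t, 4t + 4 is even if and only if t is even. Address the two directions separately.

Only the converse holds.

(⟹) This fails: take t = 7. Then 4t + 4 = 32, which is even, yet t = 7 is odd, not even.

(⟸) Suppose t is even. Since 4 is even, 4t is even for every t, so 4t + 4 has the same parity as 4, which is even. Hence 4t + 4 is even.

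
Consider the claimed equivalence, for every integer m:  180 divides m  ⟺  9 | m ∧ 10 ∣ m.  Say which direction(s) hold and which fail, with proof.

The forward direction holds; the converse fails.

(⟸) This fails: take m = 90. Both 9 ∣ 90 and 10 ∣ 90, yet 90 is not a multiple of 180 (since 90 = 0·180 + 90), so 180 ∤ 90.

(⟹) If 180 ∣ m, write m = 180q. Since 180 = 20·9, m = 9·(20q), so 9 ∣ m; and since 180 = 18·10, m = 10·(18q), so 10 ∣ m.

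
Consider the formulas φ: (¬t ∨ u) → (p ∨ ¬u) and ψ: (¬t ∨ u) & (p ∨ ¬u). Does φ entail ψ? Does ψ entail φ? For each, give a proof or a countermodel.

[⇐] Assume the antecedent. If p is true, (¬t ∨ u) → (p ∨ ¬u) reduces to true regardless of the other variables. If p is false, the antecedent forces (p = F, u = F, t = F), and (¬t ∨ u) → (p ∨ ¬u) holds there. Either way (¬t ∨ u) → (p ∨ ¬u) holds.

[⇒] This fails. Under p = F, u = F, t = T, the left side is true but the right side is false.

Only the reverse direction holds.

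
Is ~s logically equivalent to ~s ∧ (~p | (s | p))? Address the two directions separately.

Forward direction. Assume the antecedent. If p is true, the antecedent forces (p = T, s = F), and ~s ∧ (~p | (s | p)) holds there. If p is false, the antecedent forces (p = F, s = F), and ~s ∧ (~p | (s | p)) holds there. Either way ~s ∧ (~p | (s | p)) holds.

Converse. Assume the antecedent. If p is true, the antecedent forces (p = T, s = F), and ~s holds there. If p is false, the antecedent forces (p = F, s = F), and ~s holds there. Either way ~s holds.

Both implications hold.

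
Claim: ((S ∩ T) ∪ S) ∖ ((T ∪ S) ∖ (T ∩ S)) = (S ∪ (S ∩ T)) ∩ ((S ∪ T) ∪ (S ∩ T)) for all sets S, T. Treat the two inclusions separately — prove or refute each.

The sets are not equal: only the forward inclusion holds.

(⟹) Let x ∈ ((S ∩ T) ∪ S) ∖ ((T ∪ S) ∖ (T ∩ S)). Then x ∈ S ∩ T, from which x ∈ (S ∪ (S ∩ T)) ∩ ((S ∪ T) ∪ (S ∩ T)).

(⟸) This inclusion fails. Take S = {1}, T = ∅; then 1 ∈ (S ∪ (S ∩ T)) ∩ ((S ∪ T) ∪ (S ∩ T)) but 1 ∉ ((S ∩ T) ∪ S) ∖ ((T ∪ S) ∖ (T ∩ S)).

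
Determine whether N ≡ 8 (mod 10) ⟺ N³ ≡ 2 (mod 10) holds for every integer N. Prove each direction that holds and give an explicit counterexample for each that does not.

[⇒] Suppose N ≡ 8 (mod 10). Write N = 10j + 8. Then (10j + 8)³ = 1000j³ + 2400j² + 1920j + 512 = 10(100j³ + 240j² + 192j + 51) + 2, so N³ ≡ 2 (mod 10).

[⇐] Conversely, suppose N³ ≡ 2 (mod 10). The only residue r in {0, …, 9} with r³ ≡ 2 (mod 10) is r = 8, so N ≡ 8 (mod 10).

Both directions hold.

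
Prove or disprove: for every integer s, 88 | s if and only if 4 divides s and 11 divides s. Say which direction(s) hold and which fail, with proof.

The forward direction holds; the converse fails.

[⇒] If 88 ∣ s, write s = 88q. Since 88 = 22·4, s = 4·(22q), so 4 ∣ s; and since 88 = 8·11, s = 11·(8q), so 11 ∣ s.

[⇐] This fails: take s = 44. Both 4 ∣ 44 and 11 ∣ 44, yet 44 is not a multiple of 88 (since 44 = 0·88 + 44), so 88 ∤ 44.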